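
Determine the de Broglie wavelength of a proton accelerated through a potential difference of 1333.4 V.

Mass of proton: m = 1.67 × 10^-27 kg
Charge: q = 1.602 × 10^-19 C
7.84 × 10^-13 m

When a particle is accelerated through voltage V, it gains kinetic energy KE = qV.

The de Broglie wavelength is then λ = h/√(2mqV):

λ = h/√(2mqV)
λ = (6.626 × 10^-34 J·s) / √(2 × 1.67 × 10^-27 kg × 1.602 × 10^-19 C × 1333.4 V)
λ = 7.84 × 10^-13 m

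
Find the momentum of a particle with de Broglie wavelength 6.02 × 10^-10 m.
1.10 × 10^-24 kg·m/s

From the de Broglie relation λ = h/p, we solve for p:

p = h/λ
p = (6.626 × 10^-34 J·s) / (6.02 × 10^-10 m)
p = 1.10 × 10^-24 kg·m/s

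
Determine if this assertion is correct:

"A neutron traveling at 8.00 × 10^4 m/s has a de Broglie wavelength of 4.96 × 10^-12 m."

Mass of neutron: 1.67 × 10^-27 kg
True

The claim is correct.

Using λ = h/(mv):
λ = (6.626 × 10^-34 J·s) / (1.67 × 10^-27 kg × 8.00 × 10^4 m/s)
λ = 4.96 × 10^-12 m

This matches the claimed value.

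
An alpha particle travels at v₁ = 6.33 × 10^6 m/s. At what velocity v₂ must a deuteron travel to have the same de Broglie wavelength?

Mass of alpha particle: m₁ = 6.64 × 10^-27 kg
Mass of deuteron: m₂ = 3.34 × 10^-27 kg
v₂ = 1.26 × 10^7 m/s

For equal de Broglie wavelengths: λ₁ = λ₂

h/(m₁v₁) = h/(m₂v₂)
m₁v₁ = m₂v₂
v₂ = v₁ · (m₁/m₂)

v₂ = 6.33 × 10^6 m/s × (6.64 × 10^-27 kg / 3.34 × 10^-27 kg)
v₂ = 1.26 × 10^7 m/s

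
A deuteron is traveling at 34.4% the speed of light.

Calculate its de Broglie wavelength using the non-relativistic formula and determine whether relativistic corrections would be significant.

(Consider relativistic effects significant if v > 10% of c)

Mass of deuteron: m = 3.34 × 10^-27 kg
Yes, relativistic corrections are needed.

Using the non-relativistic de Broglie formula λ = h/(mv):

v = 34.4% × c = 1.031 × 10^8 m/s

λ = h/(mv)
λ = (6.626 × 10^-34 J·s) / (3.34 × 10^-27 kg × 1.031 × 10^8 m/s)
λ = 1.92 × 10^-15 m

Since v = 34.4% of c > 10% of c, relativistic corrections ARE significant and the actual wavelength would differ from this non-relativistic estimate.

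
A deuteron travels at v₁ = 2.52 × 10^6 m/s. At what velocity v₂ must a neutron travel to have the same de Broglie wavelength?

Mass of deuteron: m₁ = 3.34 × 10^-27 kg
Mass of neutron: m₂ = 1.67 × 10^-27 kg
v₂ = 5.04 × 10^6 m/s

For equal de Broglie wavelengths: λ₁ = λ₂

h/(m₁v₁) = h/(m₂v₂)
m₁v₁ = m₂v₂
v₂ = v₁ · (m₁/m₂)

v₂ = 2.52 × 10^6 m/s × (3.34 × 10^-27 kg / 1.67 × 10^-27 kg)
v₂ = 5.04 × 10^6 m/s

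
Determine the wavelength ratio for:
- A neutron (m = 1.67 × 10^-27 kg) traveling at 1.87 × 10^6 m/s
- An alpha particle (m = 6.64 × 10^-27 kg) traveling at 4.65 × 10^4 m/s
λ₁/λ₂ = 0.0989

Using λ = h/(mv):

λ₁ = h/(m₁v₁) = 2.12 × 10^-13 m
λ₂ = h/(m₂v₂) = 2.15 × 10^-12 m

Ratio λ₁/λ₂ = (m₂v₂)/(m₁v₁)
         = (6.64 × 10^-27 kg × 4.65 × 10^4 m/s) / (1.67 × 10^-27 kg × 1.87 × 10^6 m/s)
         = 0.0989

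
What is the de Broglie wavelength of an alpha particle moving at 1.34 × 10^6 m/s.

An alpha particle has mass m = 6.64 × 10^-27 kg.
7.45 × 10^-14 m

Using the de Broglie relation λ = h/(mv):

λ = h/(mv)
λ = (6.626 × 10^-34 J·s) / (6.64 × 10^-27 kg × 1.34 × 10^6 m/s)
λ = 7.45 × 10^-14 m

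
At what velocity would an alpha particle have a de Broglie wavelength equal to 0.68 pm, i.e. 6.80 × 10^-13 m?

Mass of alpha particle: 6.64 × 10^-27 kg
1.47 × 10^5 m/s

From λ = h/(mv), solve for v:

v = h/(mλ)
v = (6.626 × 10^-34 J·s) / (6.64 × 10^-27 kg × 6.80 × 10^-13 m)
v = 1.47 × 10^5 m/s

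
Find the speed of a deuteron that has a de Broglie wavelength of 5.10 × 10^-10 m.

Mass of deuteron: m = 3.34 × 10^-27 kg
3.89 × 10^2 m/s

From the de Broglie relation λ = h/(mv), we solve for v:

v = h/(mλ)
v = (6.626 × 10^-34 J·s) / (3.34 × 10^-27 kg × 5.10 × 10^-10 m)
v = 3.89 × 10^2 m/s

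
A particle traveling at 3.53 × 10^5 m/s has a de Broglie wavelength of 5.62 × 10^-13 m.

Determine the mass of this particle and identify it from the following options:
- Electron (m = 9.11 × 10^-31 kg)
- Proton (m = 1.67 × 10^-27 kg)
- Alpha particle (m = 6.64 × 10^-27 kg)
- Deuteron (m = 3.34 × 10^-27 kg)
The particle is a deuteron.

From λ = h/(mv), solve for mass:

m = h/(λv)
m = (6.626 × 10^-34 J·s) / (5.62 × 10^-13 m × 3.53 × 10^5 m/s)
m = 3.34 × 10^-27 kg

Comparing with the listed masses, this is closest to a deuteron.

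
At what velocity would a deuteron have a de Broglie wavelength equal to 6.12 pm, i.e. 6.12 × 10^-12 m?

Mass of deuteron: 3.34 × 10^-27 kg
3.24 × 10^4 m/s

From λ = h/(mv), solve for v:

v = h/(mλ)
v = (6.626 × 10^-34 J·s) / (3.34 × 10^-27 kg × 6.12 × 10^-12 m)
v = 3.24 × 10^4 m/s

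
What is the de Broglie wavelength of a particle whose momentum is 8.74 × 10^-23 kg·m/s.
7.58 × 10^-12 m

Using the de Broglie relation λ = h/p:

λ = h/p
λ = (6.626 × 10^-34 J·s) / (8.74 × 10^-23 kg·m/s)
λ = 7.58 × 10^-12 m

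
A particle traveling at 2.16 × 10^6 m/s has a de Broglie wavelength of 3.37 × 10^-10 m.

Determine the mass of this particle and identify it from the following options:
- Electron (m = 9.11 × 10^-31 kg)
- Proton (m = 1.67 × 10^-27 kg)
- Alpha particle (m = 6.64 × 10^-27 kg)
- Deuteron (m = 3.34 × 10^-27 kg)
The particle is an electron.

From λ = h/(mv), solve for mass:

m = h/(λv)
m = (6.626 × 10^-34 J·s) / (3.37 × 10^-10 m × 2.16 × 10^6 m/s)
m = 9.10 × 10^-31 kg

Comparing with the listed masses, this is closest to an electron.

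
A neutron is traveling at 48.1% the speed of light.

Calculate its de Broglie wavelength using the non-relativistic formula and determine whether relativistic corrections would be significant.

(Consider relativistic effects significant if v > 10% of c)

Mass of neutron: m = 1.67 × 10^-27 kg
Yes, relativistic corrections are needed.

Using the non-relativistic de Broglie formula λ = h/(mv):

v = 48.1% × c = 1.442 × 10^8 m/s

λ = h/(mv)
λ = (6.626 × 10^-34 J·s) / (1.67 × 10^-27 kg × 1.442 × 10^8 m/s)
λ = 2.75 × 10^-15 m

Since v = 48.1% of c > 10% of c, relativistic corrections ARE significant and the actual wavelength would differ from this non-relativistic estimate.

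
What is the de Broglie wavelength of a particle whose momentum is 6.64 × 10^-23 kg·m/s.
9.98 × 10^-12 m

Using the de Broglie relation λ = h/p:

λ = h/p
λ = (6.626 × 10^-34 J·s) / (6.64 × 10^-23 kg·m/s)
λ = 9.98 × 10^-12 m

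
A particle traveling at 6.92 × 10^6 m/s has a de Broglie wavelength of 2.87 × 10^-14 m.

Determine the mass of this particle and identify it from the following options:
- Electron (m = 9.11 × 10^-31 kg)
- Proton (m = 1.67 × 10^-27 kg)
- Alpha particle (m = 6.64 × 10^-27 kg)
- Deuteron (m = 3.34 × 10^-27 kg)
The particle is a deuteron.

From λ = h/(mv), solve for mass:

m = h/(λv)
m = (6.626 × 10^-34 J·s) / (2.87 × 10^-14 m × 6.92 × 10^6 m/s)
m = 3.34 × 10^-27 kg

Comparing with the listed masses, this is closest to a deuteron.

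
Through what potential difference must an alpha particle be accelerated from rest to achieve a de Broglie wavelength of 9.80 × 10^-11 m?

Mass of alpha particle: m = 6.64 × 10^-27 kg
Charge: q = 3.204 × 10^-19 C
1.07 × 10^-2 V

From λ = h/√(2mqV), we solve for V:

λ² = h²/(2mqV)
V = h²/(2mqλ²)
V = (6.626 × 10^-34 J·s)² / (2 × 6.64 × 10^-27 kg × 3.204 × 10^-19 C × (9.80 × 10^-11 m)²)
V = 1.07 × 10^-2 V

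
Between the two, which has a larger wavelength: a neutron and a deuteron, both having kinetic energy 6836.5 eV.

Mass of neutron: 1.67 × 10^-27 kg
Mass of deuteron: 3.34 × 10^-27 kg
The neutron has the longer wavelength.

Using λ = h/√(2mKE):

For neutron: λ₁ = h/√(2m₁KE) = 3.46 × 10^-13 m
For deuteron: λ₂ = h/√(2m₂KE) = 2.45 × 10^-13 m

Since λ ∝ 1/√m at constant kinetic energy, the lighter particle has the longer wavelength.

The neutron has the longer de Broglie wavelength.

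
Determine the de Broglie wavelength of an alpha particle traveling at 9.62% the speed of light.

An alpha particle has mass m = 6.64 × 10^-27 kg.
3.46 × 10^-15 m

Using the de Broglie relation λ = h/(mv):

v = 9.62% × c = 2.884 × 10^7 m/s

λ = h/(mv)
λ = (6.626 × 10^-34 J·s) / (6.64 × 10^-27 kg × 2.884 × 10^7 m/s)
λ = 3.46 × 10^-15 m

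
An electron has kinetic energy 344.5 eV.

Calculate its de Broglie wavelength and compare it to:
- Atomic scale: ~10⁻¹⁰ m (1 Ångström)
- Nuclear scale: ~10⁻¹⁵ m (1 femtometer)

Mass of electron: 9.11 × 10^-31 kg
λ = 6.61 × 10^-11 m, which is between nuclear and atomic scales.

Using λ = h/√(2mKE):

KE = 344.5 eV = 5.519 × 10^-17 J

λ = h/√(2mKE)
λ = (6.626 × 10^-34 J·s) / √(2 × 9.11 × 10^-31 kg × 5.519 × 10^-17 J)
λ = 6.61 × 10^-11 m

Comparison:
- Atomic scale (10⁻¹⁰ m): λ is 0.66× this size
- Nuclear scale (10⁻¹⁵ m): λ is 6.6e+04× this size

The wavelength is between nuclear and atomic scales.

This wavelength is appropriate for probing atomic structure but too large for nuclear physics experiments.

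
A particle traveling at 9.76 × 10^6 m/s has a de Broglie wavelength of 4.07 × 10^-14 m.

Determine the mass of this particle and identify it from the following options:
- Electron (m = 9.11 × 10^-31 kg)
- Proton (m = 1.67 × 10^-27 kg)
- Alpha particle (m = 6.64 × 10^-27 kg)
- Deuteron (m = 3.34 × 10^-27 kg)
The particle is a proton.

From λ = h/(mv), solve for mass:

m = h/(λv)
m = (6.626 × 10^-34 J·s) / (4.07 × 10^-14 m × 9.76 × 10^6 m/s)
m = 1.67 × 10^-27 kg

Comparing with the listed masses, this is closest to a proton.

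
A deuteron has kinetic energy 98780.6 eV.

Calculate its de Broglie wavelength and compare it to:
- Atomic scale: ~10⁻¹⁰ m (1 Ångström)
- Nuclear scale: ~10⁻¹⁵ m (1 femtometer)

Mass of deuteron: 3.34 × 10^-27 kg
λ = 6.44 × 10^-14 m, which is between nuclear and atomic scales.

Using λ = h/√(2mKE):

KE = 98780.6 eV = 1.583 × 10^-14 J

λ = h/√(2mKE)
λ = (6.626 × 10^-34 J·s) / √(2 × 3.34 × 10^-27 kg × 1.583 × 10^-14 J)
λ = 6.44 × 10^-14 m

Comparison:
- Atomic scale (10⁻¹⁰ m): λ is 0.00064× this size
- Nuclear scale (10⁻¹⁵ m): λ is 64× this size

The wavelength is between nuclear and atomic scales.

This wavelength is appropriate for probing atomic structure but too large for nuclear physics experiments.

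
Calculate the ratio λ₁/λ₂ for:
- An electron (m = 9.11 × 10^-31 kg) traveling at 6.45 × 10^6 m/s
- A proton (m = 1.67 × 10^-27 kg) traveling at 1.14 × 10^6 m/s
λ₁/λ₂ = 324

Using λ = h/(mv):

λ₁ = h/(m₁v₁) = 1.13 × 10^-10 m
λ₂ = h/(m₂v₂) = 3.48 × 10^-13 m

Ratio λ₁/λ₂ = (m₂v₂)/(m₁v₁)
         = (1.67 × 10^-27 kg × 1.14 × 10^6 m/s) / (9.11 × 10^-31 kg × 6.45 × 10^6 m/s)
         = 324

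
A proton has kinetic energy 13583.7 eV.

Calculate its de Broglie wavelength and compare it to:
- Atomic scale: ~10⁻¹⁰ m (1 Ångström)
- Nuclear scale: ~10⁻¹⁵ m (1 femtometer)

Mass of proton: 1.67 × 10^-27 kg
λ = 2.46 × 10^-13 m, which is between nuclear and atomic scales.

Using λ = h/√(2mKE):

KE = 13583.7 eV = 2.176 × 10^-15 J

λ = h/√(2mKE)
λ = (6.626 × 10^-34 J·s) / √(2 × 1.67 × 10^-27 kg × 2.176 × 10^-15 J)
λ = 2.46 × 10^-13 m

Comparison:
- Atomic scale (10⁻¹⁰ m): λ is 0.0025× this size
- Nuclear scale (10⁻¹⁵ m): λ is 2.5e+02× this size

The wavelength is between nuclear and atomic scales.

This wavelength is appropriate for probing atomic structure but too large for nuclear physics experiments.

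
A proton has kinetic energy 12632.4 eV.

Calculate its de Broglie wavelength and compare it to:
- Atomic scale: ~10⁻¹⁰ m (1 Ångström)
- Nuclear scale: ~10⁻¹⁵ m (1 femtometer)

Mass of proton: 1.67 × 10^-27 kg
λ = 2.55 × 10^-13 m, which is between nuclear and atomic scales.

Using λ = h/√(2mKE):

KE = 12632.4 eV = 2.024 × 10^-15 J

λ = h/√(2mKE)
λ = (6.626 × 10^-34 J·s) / √(2 × 1.67 × 10^-27 kg × 2.024 × 10^-15 J)
λ = 2.55 × 10^-13 m

Comparison:
- Atomic scale (10⁻¹⁰ m): λ is 0.0025× this size
- Nuclear scale (10⁻¹⁵ m): λ is 2.5e+02× this size

The wavelength is between nuclear and atomic scales.

This wavelength is appropriate for probing atomic structure but too large for nuclear physics experiments.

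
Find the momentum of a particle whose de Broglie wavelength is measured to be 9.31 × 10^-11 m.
7.12 × 10^-24 kg·m/s

From the de Broglie relation λ = h/p, we solve for p:

p = h/λ
p = (6.626 × 10^-34 J·s) / (9.31 × 10^-11 m)
p = 7.12 × 10^-24 kg·m/s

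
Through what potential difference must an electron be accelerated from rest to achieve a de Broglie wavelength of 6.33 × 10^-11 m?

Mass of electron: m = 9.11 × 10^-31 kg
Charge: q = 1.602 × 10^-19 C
375 V

From λ = h/√(2mqV), we solve for V:

λ² = h²/(2mqV)
V = h²/(2mqλ²)
V = (6.626 × 10^-34 J·s)² / (2 × 9.11 × 10^-31 kg × 1.602 × 10^-19 C × (6.33 × 10^-11 m)²)
V = 375 V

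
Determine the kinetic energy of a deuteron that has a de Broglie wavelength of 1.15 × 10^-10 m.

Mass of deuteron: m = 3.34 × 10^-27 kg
4.97 × 10^-21 J (or 0.0310 eV)

From λ = h/√(2mKE), we solve for KE:

λ² = h²/(2mKE)
KE = h²/(2mλ²)
KE = (6.626 × 10^-34 J·s)² / (2 × 3.34 × 10^-27 kg × (1.15 × 10^-10 m)²)
KE = 4.97 × 10^-21 J
KE = 0.0310 eV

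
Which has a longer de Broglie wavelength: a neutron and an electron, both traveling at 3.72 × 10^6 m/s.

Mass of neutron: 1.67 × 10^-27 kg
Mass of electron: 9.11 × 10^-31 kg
The electron has the longer wavelength.

Using λ = h/(mv), since both particles have the same velocity, the wavelength depends only on mass.

For neutron: λ₁ = h/(m₁v) = 1.07 × 10^-13 m
For electron: λ₂ = h/(m₂v) = 1.96 × 10^-10 m

Since λ ∝ 1/m at constant velocity, the lighter particle has the longer wavelength.

The electron has the longer de Broglie wavelength.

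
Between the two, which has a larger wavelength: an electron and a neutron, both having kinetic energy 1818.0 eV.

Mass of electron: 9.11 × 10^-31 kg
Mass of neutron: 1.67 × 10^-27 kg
The electron has the longer wavelength.

Using λ = h/√(2mKE):

For electron: λ₁ = h/√(2m₁KE) = 2.88 × 10^-11 m
For neutron: λ₂ = h/√(2m₂KE) = 6.72 × 10^-13 m

Since λ ∝ 1/√m at constant kinetic energy, the lighter particle has the longer wavelength.

The electron has the longer de Broglie wavelength.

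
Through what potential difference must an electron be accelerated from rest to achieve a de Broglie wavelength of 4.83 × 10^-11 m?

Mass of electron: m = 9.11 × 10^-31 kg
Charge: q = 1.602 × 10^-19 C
645 V

From λ = h/√(2mqV), we solve for V:

λ² = h²/(2mqV)
V = h²/(2mqλ²)
V = (6.626 × 10^-34 J·s)² / (2 × 9.11 × 10^-31 kg × 1.602 × 10^-19 C × (4.83 × 10^-11 m)²)
V = 645 V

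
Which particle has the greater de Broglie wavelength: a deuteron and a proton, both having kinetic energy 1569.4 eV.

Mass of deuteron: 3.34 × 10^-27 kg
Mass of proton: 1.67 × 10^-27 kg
The proton has the longer wavelength.

Using λ = h/√(2mKE):

For deuteron: λ₁ = h/√(2m₁KE) = 5.11 × 10^-13 m
For proton: λ₂ = h/√(2m₂KE) = 7.23 × 10^-13 m

Since λ ∝ 1/√m at constant kinetic energy, the lighter particle has the longer wavelength.

The proton has the longer de Broglie wavelength.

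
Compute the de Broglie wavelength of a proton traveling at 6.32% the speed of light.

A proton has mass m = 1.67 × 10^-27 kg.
2.09 × 10^-14 m

Using the de Broglie relation λ = h/(mv):

v = 6.32% × c = 1.895 × 10^7 m/s

λ = h/(mv)
λ = (6.626 × 10^-34 J·s) / (1.67 × 10^-27 kg × 1.895 × 10^7 m/s)
λ = 2.09 × 10^-14 m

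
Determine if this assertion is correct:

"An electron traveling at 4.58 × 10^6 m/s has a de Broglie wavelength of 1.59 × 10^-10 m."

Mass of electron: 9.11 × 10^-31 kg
True

The claim is correct.

Using λ = h/(mv):
λ = (6.626 × 10^-34 J·s) / (9.11 × 10^-31 kg × 4.58 × 10^6 m/s)
λ = 1.59 × 10^-10 m

This matches the claimed value.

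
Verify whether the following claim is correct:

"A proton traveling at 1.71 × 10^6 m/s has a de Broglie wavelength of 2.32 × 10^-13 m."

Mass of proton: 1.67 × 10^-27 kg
True

The claim is correct.

Using λ = h/(mv):
λ = (6.626 × 10^-34 J·s) / (1.67 × 10^-27 kg × 1.71 × 10^6 m/s)
λ = 2.32 × 10^-13 m

This matches the claimed value.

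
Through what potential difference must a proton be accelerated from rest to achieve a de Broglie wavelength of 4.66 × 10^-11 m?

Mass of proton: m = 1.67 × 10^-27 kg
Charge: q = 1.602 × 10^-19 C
3.78 × 10^-1 V

From λ = h/√(2mqV), we solve for V:

λ² = h²/(2mqV)
V = h²/(2mqλ²)
V = (6.626 × 10^-34 J·s)² / (2 × 1.67 × 10^-27 kg × 1.602 × 10^-19 C × (4.66 × 10^-11 m)²)
V = 3.78 × 10^-1 V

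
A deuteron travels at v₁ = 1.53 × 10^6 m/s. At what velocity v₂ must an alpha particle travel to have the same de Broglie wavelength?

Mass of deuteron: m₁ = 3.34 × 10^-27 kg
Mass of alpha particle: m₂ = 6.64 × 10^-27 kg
v₂ = 7.70 × 10^5 m/s

For equal de Broglie wavelengths: λ₁ = λ₂

h/(m₁v₁) = h/(m₂v₂)
m₁v₁ = m₂v₂
v₂ = v₁ · (m₁/m₂)

v₂ = 1.53 × 10^6 m/s × (3.34 × 10^-27 kg / 6.64 × 10^-27 kg)
v₂ = 7.70 × 10^5 m/s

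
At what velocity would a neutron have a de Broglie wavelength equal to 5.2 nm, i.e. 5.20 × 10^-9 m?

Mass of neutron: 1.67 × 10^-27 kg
7.63 × 10^1 m/s

From λ = h/(mv), solve for v:

v = h/(mλ)
v = (6.626 × 10^-34 J·s) / (1.67 × 10^-27 kg × 5.20 × 10^-9 m)
v = 7.63 × 10^1 m/s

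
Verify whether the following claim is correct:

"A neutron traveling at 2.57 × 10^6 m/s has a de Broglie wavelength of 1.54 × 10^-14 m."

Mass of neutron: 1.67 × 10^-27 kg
False

The claim is incorrect.

Using λ = h/(mv):
λ = (6.626 × 10^-34 J·s) / (1.67 × 10^-27 kg × 2.57 × 10^6 m/s)
λ = 1.54 × 10^-13 m

The actual wavelength differs from the claimed 1.54 × 10^-14 m.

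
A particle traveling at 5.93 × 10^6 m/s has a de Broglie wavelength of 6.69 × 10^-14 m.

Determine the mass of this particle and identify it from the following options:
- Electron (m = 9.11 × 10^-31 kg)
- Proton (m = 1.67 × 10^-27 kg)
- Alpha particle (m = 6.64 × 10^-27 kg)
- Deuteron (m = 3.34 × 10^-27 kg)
The particle is a proton.

From λ = h/(mv), solve for mass:

m = h/(λv)
m = (6.626 × 10^-34 J·s) / (6.69 × 10^-14 m × 5.93 × 10^6 m/s)
m = 1.67 × 10^-27 kg

Comparing with the listed masses, this is closest to a proton.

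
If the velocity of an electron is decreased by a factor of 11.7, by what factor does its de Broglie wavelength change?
The wavelength increases by a factor of 11.7.

From λ = h/(mv), the wavelength is inversely proportional to velocity:

λ ∝ 1/v

If v → v/11.7, then λ → 11.7λ

When velocity is decreased by a factor of 11.7, the wavelength increases by a factor of 11.7.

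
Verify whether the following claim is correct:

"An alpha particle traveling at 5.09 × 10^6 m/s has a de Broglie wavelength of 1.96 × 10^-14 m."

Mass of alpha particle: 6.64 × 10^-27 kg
True

The claim is correct.

Using λ = h/(mv):
λ = (6.626 × 10^-34 J·s) / (6.64 × 10^-27 kg × 5.09 × 10^6 m/s)
λ = 1.96 × 10^-14 m

This matches the claimed value.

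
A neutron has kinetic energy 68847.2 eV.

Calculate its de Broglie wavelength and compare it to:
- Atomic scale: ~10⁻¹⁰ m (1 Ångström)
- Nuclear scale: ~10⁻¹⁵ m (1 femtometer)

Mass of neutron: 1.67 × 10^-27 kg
λ = 1.09 × 10^-13 m, which is between nuclear and atomic scales.

Using λ = h/√(2mKE):

KE = 68847.2 eV = 1.103 × 10^-14 J

λ = h/√(2mKE)
λ = (6.626 × 10^-34 J·s) / √(2 × 1.67 × 10^-27 kg × 1.103 × 10^-14 J)
λ = 1.09 × 10^-13 m

Comparison:
- Atomic scale (10⁻¹⁰ m): λ is 0.0011× this size
- Nuclear scale (10⁻¹⁵ m): λ is 1.1e+02× this size

The wavelength is between nuclear and atomic scales.

This wavelength is appropriate for probing atomic structure but too large for nuclear physics experiments.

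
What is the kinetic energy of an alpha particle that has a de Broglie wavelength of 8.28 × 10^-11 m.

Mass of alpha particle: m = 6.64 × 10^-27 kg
4.82 × 10^-21 J (or 0.0301 eV)

From λ = h/√(2mKE), we solve for KE:

λ² = h²/(2mKE)
KE = h²/(2mλ²)
KE = (6.626 × 10^-34 J·s)² / (2 × 6.64 × 10^-27 kg × (8.28 × 10^-11 m)²)
KE = 4.82 × 10^-21 J
KE = 0.0301 eV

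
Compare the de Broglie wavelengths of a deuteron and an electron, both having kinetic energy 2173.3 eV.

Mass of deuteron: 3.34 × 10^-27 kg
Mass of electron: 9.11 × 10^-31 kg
The electron has the longer wavelength.

Using λ = h/√(2mKE):

For deuteron: λ₁ = h/√(2m₁KE) = 4.34 × 10^-13 m
For electron: λ₂ = h/√(2m₂KE) = 2.63 × 10^-11 m

Since λ ∝ 1/√m at constant kinetic energy, the lighter particle has the longer wavelength.

The electron has the longer de Broglie wavelength.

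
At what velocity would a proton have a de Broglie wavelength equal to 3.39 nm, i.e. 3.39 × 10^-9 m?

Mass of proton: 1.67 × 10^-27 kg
1.17 × 10^2 m/s

From λ = h/(mv), solve for v:

v = h/(mλ)
v = (6.626 × 10^-34 J·s) / (1.67 × 10^-27 kg × 3.39 × 10^-9 m)
v = 1.17 × 10^2 m/s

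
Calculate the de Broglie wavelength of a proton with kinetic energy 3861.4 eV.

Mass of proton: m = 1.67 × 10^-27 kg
4.61 × 10^-13 m

Using λ = h/√(2mKE):

First convert KE to Joules: KE = 3861.4 eV = 6.187 × 10^-16 J

λ = h/√(2mKE)
λ = (6.626 × 10^-34 J·s) / √(2 × 1.67 × 10^-27 kg × 6.187 × 10^-16 J)
λ = 4.61 × 10^-13 m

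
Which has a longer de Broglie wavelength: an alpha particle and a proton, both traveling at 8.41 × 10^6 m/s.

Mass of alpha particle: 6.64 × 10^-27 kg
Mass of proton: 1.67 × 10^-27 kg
The proton has the longer wavelength.

Using λ = h/(mv), since both particles have the same velocity, the wavelength depends only on mass.

For alpha particle: λ₁ = h/(m₁v) = 1.19 × 10^-14 m
For proton: λ₂ = h/(m₂v) = 4.72 × 10^-14 m

Since λ ∝ 1/m at constant velocity, the lighter particle has the longer wavelength.

The proton has the longer de Broglie wavelength.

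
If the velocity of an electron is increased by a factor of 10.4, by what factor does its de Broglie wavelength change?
The wavelength decreases by a factor of 10.4.

From λ = h/(mv), the wavelength is inversely proportional to velocity:

λ ∝ 1/v

If v → 10.4v, then λ → λ/10.4

When velocity is increased by a factor of 10.4, the wavelength decreases by a factor of 10.4.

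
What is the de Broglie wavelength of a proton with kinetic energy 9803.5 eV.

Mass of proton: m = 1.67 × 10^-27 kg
2.89 × 10^-13 m

Using λ = h/√(2mKE):

First convert KE to Joules: KE = 9803.5 eV = 1.571 × 10^-15 J

λ = h/√(2mKE)
λ = (6.626 × 10^-34 J·s) / √(2 × 1.67 × 10^-27 kg × 1.571 × 10^-15 J)
λ = 2.89 × 10^-13 m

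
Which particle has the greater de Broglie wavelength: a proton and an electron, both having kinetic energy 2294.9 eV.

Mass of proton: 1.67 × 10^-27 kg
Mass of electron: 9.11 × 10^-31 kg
The electron has the longer wavelength.

Using λ = h/√(2mKE):

For proton: λ₁ = h/√(2m₁KE) = 5.98 × 10^-13 m
For electron: λ₂ = h/√(2m₂KE) = 2.56 × 10^-11 m

Since λ ∝ 1/√m at constant kinetic energy, the lighter particle has the longer wavelength.

The electron has the longer de Broglie wavelength.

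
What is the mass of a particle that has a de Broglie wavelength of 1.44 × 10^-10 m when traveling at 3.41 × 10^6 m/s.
1.35 × 10^-30 kg

From the de Broglie relation λ = h/(mv), we solve for m:

m = h/(λv)
m = (6.626 × 10^-34 J·s) / (1.44 × 10^-10 m × 3.41 × 10^6 m/s)
m = 1.35 × 10^-30 kg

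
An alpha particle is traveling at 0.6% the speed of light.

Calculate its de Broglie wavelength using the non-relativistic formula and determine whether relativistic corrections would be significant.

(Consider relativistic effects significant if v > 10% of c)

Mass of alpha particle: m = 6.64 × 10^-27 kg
No, relativistic corrections are not needed.

Using the non-relativistic de Broglie formula λ = h/(mv):

v = 0.6% × c = 1.799 × 10^6 m/s

λ = h/(mv)
λ = (6.626 × 10^-34 J·s) / (6.64 × 10^-27 kg × 1.799 × 10^6 m/s)
λ = 5.55 × 10^-14 m

Since v = 0.6% of c < 10% of c, relativistic corrections are NOT significant and this non-relativistic result is a good approximation.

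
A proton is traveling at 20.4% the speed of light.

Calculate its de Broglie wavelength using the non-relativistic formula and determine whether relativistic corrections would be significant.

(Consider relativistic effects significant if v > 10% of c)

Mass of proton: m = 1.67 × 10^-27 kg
Yes, relativistic corrections are needed.

Using the non-relativistic de Broglie formula λ = h/(mv):

v = 20.4% × c = 6.116 × 10^7 m/s

λ = h/(mv)
λ = (6.626 × 10^-34 J·s) / (1.67 × 10^-27 kg × 6.116 × 10^7 m/s)
λ = 6.49 × 10^-15 m

Since v = 20.4% of c > 10% of c, relativistic corrections ARE significant and the actual wavelength would differ from this non-relativistic estimate.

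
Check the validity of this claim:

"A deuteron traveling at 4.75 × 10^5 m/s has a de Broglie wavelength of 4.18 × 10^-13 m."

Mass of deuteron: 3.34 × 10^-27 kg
True

The claim is correct.

Using λ = h/(mv):
λ = (6.626 × 10^-34 J·s) / (3.34 × 10^-27 kg × 4.75 × 10^5 m/s)
λ = 4.18 × 10^-13 m

This matches the claimed value.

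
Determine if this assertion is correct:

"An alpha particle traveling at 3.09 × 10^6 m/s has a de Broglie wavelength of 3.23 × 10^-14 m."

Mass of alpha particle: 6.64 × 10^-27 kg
True

The claim is correct.

Using λ = h/(mv):
λ = (6.626 × 10^-34 J·s) / (6.64 × 10^-27 kg × 3.09 × 10^6 m/s)
λ = 3.23 × 10^-14 m

This matches the claimed value.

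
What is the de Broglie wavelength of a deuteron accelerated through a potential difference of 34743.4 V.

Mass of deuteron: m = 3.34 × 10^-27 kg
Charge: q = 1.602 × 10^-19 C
1.09 × 10^-13 m

When a particle is accelerated through voltage V, it gains kinetic energy KE = qV.

The de Broglie wavelength is then λ = h/√(2mqV):

λ = h/√(2mqV)
λ = (6.626 × 10^-34 J·s) / √(2 × 3.34 × 10^-27 kg × 1.602 × 10^-19 C × 34743.4 V)
λ = 1.09 × 10^-13 m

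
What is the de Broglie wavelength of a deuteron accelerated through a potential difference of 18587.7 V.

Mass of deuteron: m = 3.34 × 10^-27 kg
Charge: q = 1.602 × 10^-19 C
1.49 × 10^-13 m

When a particle is accelerated through voltage V, it gains kinetic energy KE = qV.

The de Broglie wavelength is then λ = h/√(2mqV):

λ = h/√(2mqV)
λ = (6.626 × 10^-34 J·s) / √(2 × 3.34 × 10^-27 kg × 1.602 × 10^-19 C × 18587.7 V)
λ = 1.49 × 10^-13 m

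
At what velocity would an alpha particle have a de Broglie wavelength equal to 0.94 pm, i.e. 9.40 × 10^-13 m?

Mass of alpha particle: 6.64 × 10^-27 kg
1.06 × 10^5 m/s

From λ = h/(mv), solve for v:

v = h/(mλ)
v = (6.626 × 10^-34 J·s) / (6.64 × 10^-27 kg × 9.40 × 10^-13 m)
v = 1.06 × 10^5 m/s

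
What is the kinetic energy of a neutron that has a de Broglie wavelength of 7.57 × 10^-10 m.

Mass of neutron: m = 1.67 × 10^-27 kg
2.29 × 10^-22 J (or 1.43 × 10^-3 eV)

From λ = h/√(2mKE), we solve for KE:

λ² = h²/(2mKE)
KE = h²/(2mλ²)
KE = (6.626 × 10^-34 J·s)² / (2 × 1.67 × 10^-27 kg × (7.57 × 10^-10 m)²)
KE = 2.29 × 10^-22 J
KE = 1.43 × 10^-3 eV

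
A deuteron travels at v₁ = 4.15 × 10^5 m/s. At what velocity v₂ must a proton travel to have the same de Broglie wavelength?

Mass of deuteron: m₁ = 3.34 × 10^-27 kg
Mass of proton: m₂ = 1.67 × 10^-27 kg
v₂ = 8.30 × 10^5 m/s

For equal de Broglie wavelengths: λ₁ = λ₂

h/(m₁v₁) = h/(m₂v₂)
m₁v₁ = m₂v₂
v₂ = v₁ · (m₁/m₂)

v₂ = 4.15 × 10^5 m/s × (3.34 × 10^-27 kg / 1.67 × 10^-27 kg)
v₂ = 8.30 × 10^5 m/s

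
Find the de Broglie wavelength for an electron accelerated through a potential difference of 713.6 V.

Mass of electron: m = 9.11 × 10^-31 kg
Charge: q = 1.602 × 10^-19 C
4.59 × 10^-11 m

When a particle is accelerated through voltage V, it gains kinetic energy KE = qV.

The de Broglie wavelength is then λ = h/√(2mqV):

λ = h/√(2mqV)
λ = (6.626 × 10^-34 J·s) / √(2 × 9.11 × 10^-31 kg × 1.602 × 10^-19 C × 713.6 V)
λ = 4.59 × 10^-11 m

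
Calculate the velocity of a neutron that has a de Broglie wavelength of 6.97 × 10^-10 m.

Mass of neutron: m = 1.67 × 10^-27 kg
5.69 × 10^2 m/s

From the de Broglie relation λ = h/(mv), we solve for v:

v = h/(mλ)
v = (6.626 × 10^-34 J·s) / (1.67 × 10^-27 kg × 6.97 × 10^-10 m)
v = 5.69 × 10^2 m/s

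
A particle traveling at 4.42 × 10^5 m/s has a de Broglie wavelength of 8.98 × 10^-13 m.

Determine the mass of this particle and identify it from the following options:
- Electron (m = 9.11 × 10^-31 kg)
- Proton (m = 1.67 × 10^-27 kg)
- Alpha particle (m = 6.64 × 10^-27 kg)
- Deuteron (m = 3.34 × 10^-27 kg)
The particle is a proton.

From λ = h/(mv), solve for mass:

m = h/(λv)
m = (6.626 × 10^-34 J·s) / (8.98 × 10^-13 m × 4.42 × 10^5 m/s)
m = 1.67 × 10^-27 kg

Comparing with the listed masses, this is closest to a proton.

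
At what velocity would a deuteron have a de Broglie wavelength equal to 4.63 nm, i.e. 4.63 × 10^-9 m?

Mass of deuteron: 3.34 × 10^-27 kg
4.28 × 10^1 m/s

From λ = h/(mv), solve for v:

v = h/(mλ)
v = (6.626 × 10^-34 J·s) / (3.34 × 10^-27 kg × 4.63 × 10^-9 m)
v = 4.28 × 10^1 m/s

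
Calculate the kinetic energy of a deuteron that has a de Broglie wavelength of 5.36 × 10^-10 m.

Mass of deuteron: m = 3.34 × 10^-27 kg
2.29 × 10^-22 J (or 1.43 × 10^-3 eV)

From λ = h/√(2mKE), we solve for KE:

λ² = h²/(2mKE)
KE = h²/(2mλ²)
KE = (6.626 × 10^-34 J·s)² / (2 × 3.34 × 10^-27 kg × (5.36 × 10^-10 m)²)
KE = 2.29 × 10^-22 J
KE = 1.43 × 10^-3 eV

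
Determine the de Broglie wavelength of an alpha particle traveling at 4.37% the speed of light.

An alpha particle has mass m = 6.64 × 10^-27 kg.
7.62 × 10^-15 m

Using the de Broglie relation λ = h/(mv):

v = 4.37% × c = 1.310 × 10^7 m/s

λ = h/(mv)
λ = (6.626 × 10^-34 J·s) / (6.64 × 10^-27 kg × 1.310 × 10^7 m/s)
λ = 7.62 × 10^-15 m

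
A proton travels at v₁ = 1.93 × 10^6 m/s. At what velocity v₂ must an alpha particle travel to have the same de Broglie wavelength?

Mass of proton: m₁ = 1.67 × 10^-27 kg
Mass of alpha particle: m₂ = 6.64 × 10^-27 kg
v₂ = 4.85 × 10^5 m/s

For equal de Broglie wavelengths: λ₁ = λ₂

h/(m₁v₁) = h/(m₂v₂)
m₁v₁ = m₂v₂
v₂ = v₁ · (m₁/m₂)

v₂ = 1.93 × 10^6 m/s × (1.67 × 10^-27 kg / 6.64 × 10^-27 kg)
v₂ = 4.85 × 10^5 m/s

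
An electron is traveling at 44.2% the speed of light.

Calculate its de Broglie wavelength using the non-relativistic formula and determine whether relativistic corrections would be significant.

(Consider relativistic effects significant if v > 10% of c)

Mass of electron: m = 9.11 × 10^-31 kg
Yes, relativistic corrections are needed.

Using the non-relativistic de Broglie formula λ = h/(mv):

v = 44.2% × c = 1.325 × 10^8 m/s

λ = h/(mv)
λ = (6.626 × 10^-34 J·s) / (9.11 × 10^-31 kg × 1.325 × 10^8 m/s)
λ = 5.49 × 10^-12 m

Since v = 44.2% of c > 10% of c, relativistic corrections ARE significant and the actual wavelength would differ from this non-relativistic estimate.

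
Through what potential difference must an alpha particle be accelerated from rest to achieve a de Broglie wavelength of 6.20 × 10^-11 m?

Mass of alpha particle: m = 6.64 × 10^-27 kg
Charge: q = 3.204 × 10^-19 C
2.68 × 10^-2 V

From λ = h/√(2mqV), we solve for V:

λ² = h²/(2mqV)
V = h²/(2mqλ²)
V = (6.626 × 10^-34 J·s)² / (2 × 6.64 × 10^-27 kg × 3.204 × 10^-19 C × (6.20 × 10^-11 m)²)
V = 2.68 × 10^-2 V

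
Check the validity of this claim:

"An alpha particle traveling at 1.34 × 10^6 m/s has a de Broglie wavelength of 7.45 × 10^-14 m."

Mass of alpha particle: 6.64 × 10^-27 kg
True

The claim is correct.

Using λ = h/(mv):
λ = (6.626 × 10^-34 J·s) / (6.64 × 10^-27 kg × 1.34 × 10^6 m/s)
λ = 7.45 × 10^-14 m

This matches the claimed value.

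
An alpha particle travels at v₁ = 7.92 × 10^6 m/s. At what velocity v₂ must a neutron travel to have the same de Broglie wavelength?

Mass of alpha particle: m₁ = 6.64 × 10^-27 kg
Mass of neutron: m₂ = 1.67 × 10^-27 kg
v₂ = 3.15 × 10^7 m/s

For equal de Broglie wavelengths: λ₁ = λ₂

h/(m₁v₁) = h/(m₂v₂)
m₁v₁ = m₂v₂
v₂ = v₁ · (m₁/m₂)

v₂ = 7.92 × 10^6 m/s × (6.64 × 10^-27 kg / 1.67 × 10^-27 kg)
v₂ = 3.15 × 10^7 m/s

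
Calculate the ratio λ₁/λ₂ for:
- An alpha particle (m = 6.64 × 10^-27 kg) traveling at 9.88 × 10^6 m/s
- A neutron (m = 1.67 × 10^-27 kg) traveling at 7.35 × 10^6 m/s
λ₁/λ₂ = 0.187

Using λ = h/(mv):

λ₁ = h/(m₁v₁) = 1.01 × 10^-14 m
λ₂ = h/(m₂v₂) = 5.40 × 10^-14 m

Ratio λ₁/λ₂ = (m₂v₂)/(m₁v₁)
         = (1.67 × 10^-27 kg × 7.35 × 10^6 m/s) / (6.64 × 10^-27 kg × 9.88 × 10^6 m/s)
         = 0.187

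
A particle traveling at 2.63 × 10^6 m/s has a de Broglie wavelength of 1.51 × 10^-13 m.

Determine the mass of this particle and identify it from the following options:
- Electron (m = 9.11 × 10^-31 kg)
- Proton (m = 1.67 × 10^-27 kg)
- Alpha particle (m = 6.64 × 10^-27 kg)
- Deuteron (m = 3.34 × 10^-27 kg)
The particle is a proton.

From λ = h/(mv), solve for mass:

m = h/(λv)
m = (6.626 × 10^-34 J·s) / (1.51 × 10^-13 m × 2.63 × 10^6 m/s)
m = 1.67 × 10^-27 kg

Comparing with the listed masses, this is closest to a proton.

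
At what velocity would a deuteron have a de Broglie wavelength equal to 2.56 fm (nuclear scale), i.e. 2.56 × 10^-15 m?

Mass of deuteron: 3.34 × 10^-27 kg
7.75 × 10^7 m/s

From λ = h/(mv), solve for v:

v = h/(mλ)
v = (6.626 × 10^-34 J·s) / (3.34 × 10^-27 kg × 2.56 × 10^-15 m)
v = 7.75 × 10^7 m/s

Note: This velocity is 25.8% of the speed of light, so relativistic corrections would be needed for a more accurate calculation.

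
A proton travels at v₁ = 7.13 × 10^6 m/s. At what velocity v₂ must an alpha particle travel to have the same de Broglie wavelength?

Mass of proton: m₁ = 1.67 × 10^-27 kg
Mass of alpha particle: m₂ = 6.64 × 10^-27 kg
v₂ = 1.79 × 10^6 m/s

For equal de Broglie wavelengths: λ₁ = λ₂

h/(m₁v₁) = h/(m₂v₂)
m₁v₁ = m₂v₂
v₂ = v₁ · (m₁/m₂)

v₂ = 7.13 × 10^6 m/s × (1.67 × 10^-27 kg / 6.64 × 10^-27 kg)
v₂ = 1.79 × 10^6 m/s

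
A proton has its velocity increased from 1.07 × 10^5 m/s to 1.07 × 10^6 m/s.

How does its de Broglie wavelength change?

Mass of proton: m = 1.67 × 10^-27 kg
The wavelength decreases by a factor of 10.

Using λ = h/(mv):

Initial wavelength: λ₁ = h/(mv₁) = 3.71 × 10^-12 m
Final wavelength: λ₂ = h/(mv₂) = 3.71 × 10^-13 m

Since λ ∝ 1/v, when velocity increases by a factor of 10, the wavelength decreases by a factor of 10.

λ₂/λ₁ = v₁/v₂ = 1/10

The wavelength decreases by a factor of 10.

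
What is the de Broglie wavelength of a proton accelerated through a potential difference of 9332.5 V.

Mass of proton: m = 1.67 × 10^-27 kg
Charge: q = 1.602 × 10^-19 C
2.97 × 10^-13 m

When a particle is accelerated through voltage V, it gains kinetic energy KE = qV.

The de Broglie wavelength is then λ = h/√(2mqV):

λ = h/√(2mqV)
λ = (6.626 × 10^-34 J·s) / √(2 × 1.67 × 10^-27 kg × 1.602 × 10^-19 C × 9332.5 V)
λ = 2.97 × 10^-13 m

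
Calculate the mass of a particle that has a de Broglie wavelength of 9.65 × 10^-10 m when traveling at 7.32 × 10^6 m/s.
9.38 × 10^-32 kg

From the de Broglie relation λ = h/(mv), we solve for m:

m = h/(λv)
m = (6.626 × 10^-34 J·s) / (9.65 × 10^-10 m × 7.32 × 10^6 m/s)
m = 9.38 × 10^-32 kg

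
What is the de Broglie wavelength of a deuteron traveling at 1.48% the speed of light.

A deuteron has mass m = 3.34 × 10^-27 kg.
4.47 × 10^-14 m

Using the de Broglie relation λ = h/(mv):

v = 1.48% × c = 4.437 × 10^6 m/s

λ = h/(mv)
λ = (6.626 × 10^-34 J·s) / (3.34 × 10^-27 kg × 4.437 × 10^6 m/s)
λ = 4.47 × 10^-14 m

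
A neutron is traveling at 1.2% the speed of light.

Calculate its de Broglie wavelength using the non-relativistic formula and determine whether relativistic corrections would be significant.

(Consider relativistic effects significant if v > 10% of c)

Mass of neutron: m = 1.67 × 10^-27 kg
No, relativistic corrections are not needed.

Using the non-relativistic de Broglie formula λ = h/(mv):

v = 1.2% × c = 3.598 × 10^6 m/s

λ = h/(mv)
λ = (6.626 × 10^-34 J·s) / (1.67 × 10^-27 kg × 3.598 × 10^6 m/s)
λ = 1.10 × 10^-13 m

Since v = 1.2% of c < 10% of c, relativistic corrections are NOT significant and this non-relativistic result is a good approximation.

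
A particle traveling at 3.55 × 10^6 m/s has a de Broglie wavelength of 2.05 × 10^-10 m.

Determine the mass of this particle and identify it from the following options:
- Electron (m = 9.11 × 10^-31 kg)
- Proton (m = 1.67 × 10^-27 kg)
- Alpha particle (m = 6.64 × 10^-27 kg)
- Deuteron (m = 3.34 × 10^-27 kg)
The particle is an electron.

From λ = h/(mv), solve for mass:

m = h/(λv)
m = (6.626 × 10^-34 J·s) / (2.05 × 10^-10 m × 3.55 × 10^6 m/s)
m = 9.10 × 10^-31 kg

Comparing with the listed masses, this is closest to an electron.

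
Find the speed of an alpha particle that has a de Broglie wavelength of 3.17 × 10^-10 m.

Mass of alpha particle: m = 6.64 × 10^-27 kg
3.15 × 10^2 m/s

From the de Broglie relation λ = h/(mv), we solve for v:

v = h/(mλ)
v = (6.626 × 10^-34 J·s) / (6.64 × 10^-27 kg × 3.17 × 10^-10 m)
v = 3.15 × 10^2 m/s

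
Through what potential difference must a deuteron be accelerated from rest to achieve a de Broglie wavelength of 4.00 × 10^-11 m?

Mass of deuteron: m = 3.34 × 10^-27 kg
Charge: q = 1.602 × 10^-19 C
2.56 × 10^-1 V

From λ = h/√(2mqV), we solve for V:

λ² = h²/(2mqV)
V = h²/(2mqλ²)
V = (6.626 × 10^-34 J·s)² / (2 × 3.34 × 10^-27 kg × 1.602 × 10^-19 C × (4.00 × 10^-11 m)²)
V = 2.56 × 10^-1 V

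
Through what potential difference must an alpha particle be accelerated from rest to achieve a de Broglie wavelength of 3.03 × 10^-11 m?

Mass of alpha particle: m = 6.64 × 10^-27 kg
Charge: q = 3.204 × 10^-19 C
1.12 × 10^-1 V

From λ = h/√(2mqV), we solve for V:

λ² = h²/(2mqV)
V = h²/(2mqλ²)
V = (6.626 × 10^-34 J·s)² / (2 × 6.64 × 10^-27 kg × 3.204 × 10^-19 C × (3.03 × 10^-11 m)²)
V = 1.12 × 10^-1 V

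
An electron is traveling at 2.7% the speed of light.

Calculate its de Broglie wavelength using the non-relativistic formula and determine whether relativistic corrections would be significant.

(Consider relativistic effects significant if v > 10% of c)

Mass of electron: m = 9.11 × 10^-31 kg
No, relativistic corrections are not needed.

Using the non-relativistic de Broglie formula λ = h/(mv):

v = 2.7% × c = 8.094 × 10^6 m/s

λ = h/(mv)
λ = (6.626 × 10^-34 J·s) / (9.11 × 10^-31 kg × 8.094 × 10^6 m/s)
λ = 8.99 × 10^-11 m

Since v = 2.7% of c < 10% of c, relativistic corrections are NOT significant and this non-relativistic result is a good approximation.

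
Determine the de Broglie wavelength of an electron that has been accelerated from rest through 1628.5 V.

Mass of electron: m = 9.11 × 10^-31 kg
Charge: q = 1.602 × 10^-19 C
3.04 × 10^-11 m

When a particle is accelerated through voltage V, it gains kinetic energy KE = qV.

The de Broglie wavelength is then λ = h/√(2mqV):

λ = h/√(2mqV)
λ = (6.626 × 10^-34 J·s) / √(2 × 9.11 × 10^-31 kg × 1.602 × 10^-19 C × 1628.5 V)
λ = 3.04 × 10^-11 m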